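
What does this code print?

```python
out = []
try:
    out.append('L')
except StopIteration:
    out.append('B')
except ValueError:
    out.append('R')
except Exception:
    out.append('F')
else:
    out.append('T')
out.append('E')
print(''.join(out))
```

Execution trace: 'L' (try body, no exception) → 'T' (else) → 'E' (after the try/except). Output: LTE

Answer: LTE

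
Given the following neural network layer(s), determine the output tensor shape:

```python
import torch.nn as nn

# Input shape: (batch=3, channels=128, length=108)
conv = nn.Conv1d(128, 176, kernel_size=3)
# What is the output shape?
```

Input: (3, 128, 108) -> Output: (3, 176, 106)

Answer: (3, 176, 106)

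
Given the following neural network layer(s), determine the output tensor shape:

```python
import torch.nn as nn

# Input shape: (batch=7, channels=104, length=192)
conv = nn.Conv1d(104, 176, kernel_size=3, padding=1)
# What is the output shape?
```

Input: (7, 104, 192) -> Output: (7, 176, 192)

Answer: (7, 176, 192)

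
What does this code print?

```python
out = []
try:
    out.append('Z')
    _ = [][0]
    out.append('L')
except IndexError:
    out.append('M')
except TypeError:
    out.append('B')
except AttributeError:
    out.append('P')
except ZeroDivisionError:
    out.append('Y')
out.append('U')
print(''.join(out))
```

Execution trace: 'Z' (try body) → 'M' (except IndexError) → 'U' (after the try/except). Output: ZMU

Answer: ZMU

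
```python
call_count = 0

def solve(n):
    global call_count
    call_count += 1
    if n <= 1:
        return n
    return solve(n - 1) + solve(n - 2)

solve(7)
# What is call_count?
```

Calls(n) = 1 + Calls(n-1) + Calls(n-2); Calls(0)=Calls(1)=1. For n=7 this gives 41.

Answer: 41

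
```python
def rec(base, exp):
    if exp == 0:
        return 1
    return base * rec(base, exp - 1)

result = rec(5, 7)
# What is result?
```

rec(5, 7) = 5 * 5 * 5 * 5 * 5 * 5 * 5 = 78125

Answer: 78125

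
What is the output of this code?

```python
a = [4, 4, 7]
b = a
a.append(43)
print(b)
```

Key concept: basic list aliasing.
Step by step:
`a = [4, 4, 7]` → a = [4, 4, 7]
`b = a` → b = [4, 4, 7] (same object as a)
`a.append(43)` → a = [4, 4, 7, 43] (same object as b); b = [4, 4, 7, 43] (same object as a)
`print(b)` → prints [4, 4, 7, 43]

Answer: [4, 4, 7, 43]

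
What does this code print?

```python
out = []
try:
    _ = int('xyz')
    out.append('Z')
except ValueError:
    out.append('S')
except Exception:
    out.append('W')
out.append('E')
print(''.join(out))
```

Execution trace: 'S' (except ValueError) → 'E' (after the try/except). Output: SE

Answer: SE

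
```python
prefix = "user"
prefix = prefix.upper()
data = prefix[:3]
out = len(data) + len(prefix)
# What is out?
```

Trace:
`prefix = "user"` → prefix = 'user'
`prefix = prefix.upper()` → prefix = 'USER'
`data = prefix[:3]` → data = 'USE'
`out = len(data) + len(prefix)` → out = 7
So out = 7

Answer: 7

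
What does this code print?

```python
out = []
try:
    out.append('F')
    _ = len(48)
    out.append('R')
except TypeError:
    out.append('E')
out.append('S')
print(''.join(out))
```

Execution trace: 'F' (try body) → 'E' (except TypeError) → 'S' (after the try/except). Output: FES

Answer: FES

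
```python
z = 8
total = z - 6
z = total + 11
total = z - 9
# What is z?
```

Trace:
`z = 8` → z = 8
`total = z - 6` → total = 2
`z = total + 11` → z = 13
`total = z - 9` → total = 4
So z = 13

Answer: 13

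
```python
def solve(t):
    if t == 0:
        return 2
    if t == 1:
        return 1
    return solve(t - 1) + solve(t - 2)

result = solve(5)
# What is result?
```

Build up from base cases: solve(0)=2, solve(1)=1, solve(2)=3, solve(3)=4, solve(4)=7, solve(5)=11

Answer: 11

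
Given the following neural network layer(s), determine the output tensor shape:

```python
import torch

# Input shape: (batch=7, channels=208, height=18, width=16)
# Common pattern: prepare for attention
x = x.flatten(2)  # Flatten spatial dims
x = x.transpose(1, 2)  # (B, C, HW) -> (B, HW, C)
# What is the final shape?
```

Input: (7, 208, 18, 16) -> after flatten(2): (7, 208, 288) -> Output: (7, 288, 208)

Answer: (7, 288, 208)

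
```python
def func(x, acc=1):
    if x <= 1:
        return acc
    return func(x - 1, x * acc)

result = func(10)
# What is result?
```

Accumulator trace (n, acc): (10, 1) -> (9, 10) -> (8, 90) -> (7, 720) -> (6, 5040) -> (5, 30240) -> (4, 151200) -> (3, 604800) -> (2, 1814400) -> (1, 3628800) -> return 3628800

Answer: 3628800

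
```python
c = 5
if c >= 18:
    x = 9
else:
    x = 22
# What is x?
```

Trace:
`c = 5` → c = 5
`if c >= 18: ...` → c >= 18 is False, take else branch → x = 22
So x = 22

Answer: 22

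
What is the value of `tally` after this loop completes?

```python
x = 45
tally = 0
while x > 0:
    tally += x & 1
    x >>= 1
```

Count set bits in 45 (binary: 0b101101)
`tally` takes the values: 0 → 1 → 2 → 3 → 4

Answer: 4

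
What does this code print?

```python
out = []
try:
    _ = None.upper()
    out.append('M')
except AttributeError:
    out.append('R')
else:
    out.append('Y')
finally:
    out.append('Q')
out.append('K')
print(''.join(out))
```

Execution trace: 'R' (except AttributeError) → 'Q' (finally) → 'K' (after the try/except). Output: RQK

Answer: RQK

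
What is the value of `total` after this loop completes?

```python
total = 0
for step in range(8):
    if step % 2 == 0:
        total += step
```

Sum of even numbers 0 to 7
`total` takes the values: 0 → 2 → 6 → 12

Answer: 12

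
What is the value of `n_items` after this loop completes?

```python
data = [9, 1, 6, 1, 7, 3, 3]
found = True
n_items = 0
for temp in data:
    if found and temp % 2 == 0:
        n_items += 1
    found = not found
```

Count even values at even positions
`n_items` takes the values: 0 → 1

Answer: 1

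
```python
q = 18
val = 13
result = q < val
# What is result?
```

Trace:
`q = 18` → q = 18
`val = 13` → val = 13
`result = q < val` → result = False
So result = False

Answer: False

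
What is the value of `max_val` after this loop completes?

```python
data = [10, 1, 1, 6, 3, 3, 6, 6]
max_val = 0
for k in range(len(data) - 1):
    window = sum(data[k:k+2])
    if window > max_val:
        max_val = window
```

Max sum of 2-element window in [10, 1, 1, 6, 3, 3, 6, 6]
`max_val` takes the values: 0 → 11 → 12

Answer: 12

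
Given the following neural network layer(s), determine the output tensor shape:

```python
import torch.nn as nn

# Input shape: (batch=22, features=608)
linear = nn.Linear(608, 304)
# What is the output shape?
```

Input: (22, 608) -> Output: (22, 304)

Answer: (22, 304)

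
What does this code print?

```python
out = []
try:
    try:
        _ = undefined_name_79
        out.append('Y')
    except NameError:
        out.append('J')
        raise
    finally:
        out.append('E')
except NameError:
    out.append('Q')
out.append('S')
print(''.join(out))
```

Execution trace: 'J' (inner except NameError) → 'E' (inner finally) → 'Q' (outer except NameError) → 'S' (after the try/except). Output: JEQS

Answer: JEQS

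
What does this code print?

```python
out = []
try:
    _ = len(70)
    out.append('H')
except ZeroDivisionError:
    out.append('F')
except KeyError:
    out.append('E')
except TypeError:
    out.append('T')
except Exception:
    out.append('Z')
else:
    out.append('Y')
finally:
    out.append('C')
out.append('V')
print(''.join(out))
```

Execution trace: 'T' (except TypeError) → 'C' (finally) → 'V' (after the try/except). Output: TCV

Answer: TCV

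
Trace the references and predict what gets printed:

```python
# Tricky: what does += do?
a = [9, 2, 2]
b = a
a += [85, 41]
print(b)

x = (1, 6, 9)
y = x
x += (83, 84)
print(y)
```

Key concept: += behavior differs for mutable vs immutable.
Step by step:
`a = [9, 2, 2]` → a = [9, 2, 2]
`b = a` → b = [9, 2, 2] (same object as a)
`a += [85, 41]` → a = [9, 2, 2, 85, 41] (same object as b); b = [9, 2, 2, 85, 41] (same object as a)
`print(b)` → prints [9, 2, 2, 85, 41]
`x = (1, 6, 9)` → x = (1, 6, 9)
`y = x` → y = (1, 6, 9)
`x += (83, 84)` → x = (1, 6, 9, 83, 84)
`print(y)` → prints (1, 6, 9)

Answer:
[9, 2, 2, 85, 41]
(1, 6, 9)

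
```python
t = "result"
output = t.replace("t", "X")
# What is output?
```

Trace:
`t = "result"` → t = 'result'
`output = t.replace("t", "X")` → output = 'resulX'
So output = 'resulX'

Answer: 'resulX'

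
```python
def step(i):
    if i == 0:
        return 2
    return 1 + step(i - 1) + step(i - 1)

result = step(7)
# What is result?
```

step(i) = 1 + 2·step(i-1), step(0)=2. Closed form: (2+1)·2^7 - 1 = 383.

Answer: 383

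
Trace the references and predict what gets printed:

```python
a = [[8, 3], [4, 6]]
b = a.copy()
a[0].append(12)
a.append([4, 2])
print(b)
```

Key concept: shallow copy with nested lists.
Step by step:
`a = [[8, 3], [4, 6]]` → a = [[8, 3], [4, 6]]
`b = a.copy()` → b = [[8, 3], [4, 6]]
`a[0].append(12)` → a = [[8, 3, 12], [4, 6]]; b = [[8, 3, 12], [4, 6]]
`a.append([4, 2])` → a = [[8, 3, 12], [4, 6], [4, 2]]
`print(b)` → prints [[8, 3, 12], [4, 6]]

Answer: [[8, 3, 12], [4, 6]]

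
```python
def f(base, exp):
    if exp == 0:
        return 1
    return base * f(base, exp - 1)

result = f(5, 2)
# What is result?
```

f(5, 2) = 5 * 5 = 25

Answer: 25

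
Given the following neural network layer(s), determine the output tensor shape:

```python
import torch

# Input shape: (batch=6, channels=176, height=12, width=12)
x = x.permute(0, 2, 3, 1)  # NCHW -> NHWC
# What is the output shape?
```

Input: (6, 176, 12, 12) -> Output: (6, 12, 12, 176)

Answer: (6, 12, 12, 176)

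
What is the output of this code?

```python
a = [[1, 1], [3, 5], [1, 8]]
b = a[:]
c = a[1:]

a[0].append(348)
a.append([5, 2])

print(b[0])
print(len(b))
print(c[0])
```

Key concept: slice with nested mutation.
Step by step:
`a = [[1, 1], [3, 5], [1, 8]]` → a = [[1, 1], [3, 5], [1, 8]]
`b = a[:]` → b = [[1, 1], [3, 5], [1, 8]]
`c = a[1:]` → c = [[3, 5], [1, 8]]
`a[0].append(348)` → a = [[1, 1, 348], [3, 5], [1, 8]]; b = [[1, 1, 348], [3, 5], [1, 8]]
`a.append([5, 2])` → a = [[1, 1, 348], [3, 5], [1, 8], [5, 2]]
`print(b[0])` → prints [1, 1, 348]
`print(len(b))` → prints 3
`print(c[0])` → prints [3, 5]

Answer:
[1, 1, 348]
3
[3, 5]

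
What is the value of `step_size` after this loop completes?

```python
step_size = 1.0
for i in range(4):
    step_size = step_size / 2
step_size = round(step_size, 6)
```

Halving LR 4 times: 1 / 2^4
`step_size` takes the values: 1.0 → 0.5 → 0.25 → 0.125 → 0.0625

Answer: 0.0625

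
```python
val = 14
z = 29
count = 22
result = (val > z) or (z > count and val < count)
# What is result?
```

Trace:
`val = 14` → val = 14
`z = 29` → z = 29
`count = 22` → count = 22
`result = (val > z) or (z > count and val < count)` → result = True
So result = True

Answer: True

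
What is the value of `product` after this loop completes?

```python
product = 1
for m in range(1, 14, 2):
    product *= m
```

Product of 1, 3, 5, ... up to 13
`product` takes the values: 1 → 3 → 15 → 105 → 945 → 10395 → 135135

Answer: 135135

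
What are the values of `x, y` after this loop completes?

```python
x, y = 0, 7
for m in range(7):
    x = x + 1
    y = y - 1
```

x goes 0→7, y goes 7→0
`x, y` takes the values: (0, 7) → (1, 7) → (1, 6) → (2, 6) → (2, 5) → (3, 5) → (3, 4) → (4, 4) → (4, 3) → (5, 3) → (5, 2) → (6, 2) → (6, 1) → (7, 1) → (7, 0)

Answer: 7, 0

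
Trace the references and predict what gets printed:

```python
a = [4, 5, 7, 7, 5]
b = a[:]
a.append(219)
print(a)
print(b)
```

Key concept: slice [:] creates copy.
Step by step:
`a = [4, 5, 7, 7, 5]` → a = [4, 5, 7, 7, 5]
`b = a[:]` → b = [4, 5, 7, 7, 5]
`a.append(219)` → a = [4, 5, 7, 7, 5, 219]
`print(a)` → prints [4, 5, 7, 7, 5, 219]
`print(b)` → prints [4, 5, 7, 7, 5]

Answer:
[4, 5, 7, 7, 5, 219]
[4, 5, 7, 7, 5]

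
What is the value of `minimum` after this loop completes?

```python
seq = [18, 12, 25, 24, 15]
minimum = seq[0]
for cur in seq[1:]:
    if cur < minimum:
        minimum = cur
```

Minimum of [18, 12, 25, 24, 15]
`minimum` takes the values: 18 → 12

Answer: 12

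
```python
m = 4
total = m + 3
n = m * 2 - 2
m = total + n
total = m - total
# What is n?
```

Trace:
`m = 4` → m = 4
`total = m + 3` → total = 7
`n = m * 2 - 2` → n = 6
`m = total + n` → m = 13
`total = m - total` → total = 6
So n = 6

Answer: 6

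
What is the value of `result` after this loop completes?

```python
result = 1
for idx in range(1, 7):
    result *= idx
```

6! = 720
`result` takes the values: 1 → 2 → 6 → 24 → 120 → 720

Answer: 720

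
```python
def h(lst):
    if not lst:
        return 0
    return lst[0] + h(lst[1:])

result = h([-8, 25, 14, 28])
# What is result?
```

(-8) + 25 + 14 + 28 + 0 = 59

Answer: 59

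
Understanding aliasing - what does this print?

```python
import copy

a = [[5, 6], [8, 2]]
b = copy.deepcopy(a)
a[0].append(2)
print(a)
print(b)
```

Key concept: deep copy is fully independent.
Step by step:
`a = [[5, 6], [8, 2]]` → a = [[5, 6], [8, 2]]
`b = copy.deepcopy(a)` → b = [[5, 6], [8, 2]]
`a[0].append(2)` → a = [[5, 6, 2], [8, 2]]
`print(a)` → prints [[5, 6, 2], [8, 2]]
`print(b)` → prints [[5, 6], [8, 2]]

Answer:
[[5, 6, 2], [8, 2]]
[[5, 6], [8, 2]]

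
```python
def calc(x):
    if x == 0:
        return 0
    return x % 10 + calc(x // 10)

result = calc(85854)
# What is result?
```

Sum of digits of 85854: 4 + 5 + 8 + 5 + 8 = 30

Answer: 30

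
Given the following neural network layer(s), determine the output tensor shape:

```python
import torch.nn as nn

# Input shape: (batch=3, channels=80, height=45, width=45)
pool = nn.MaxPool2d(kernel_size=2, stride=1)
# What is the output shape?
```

Input: (3, 80, 45, 45) -> Output: (3, 80, 44, 44)

Answer: (3, 80, 44, 44)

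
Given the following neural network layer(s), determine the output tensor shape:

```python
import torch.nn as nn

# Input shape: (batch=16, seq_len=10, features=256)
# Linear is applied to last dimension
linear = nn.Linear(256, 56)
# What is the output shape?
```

Input: (16, 10, 256) -> Output: (16, 10, 56)

Answer: (16, 10, 56)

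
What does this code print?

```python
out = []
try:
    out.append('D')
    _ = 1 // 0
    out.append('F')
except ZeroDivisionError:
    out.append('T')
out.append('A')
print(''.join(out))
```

Execution trace: 'D' (try body) → 'T' (except ZeroDivisionError) → 'A' (after the try/except). Output: DTA

Answer: DTA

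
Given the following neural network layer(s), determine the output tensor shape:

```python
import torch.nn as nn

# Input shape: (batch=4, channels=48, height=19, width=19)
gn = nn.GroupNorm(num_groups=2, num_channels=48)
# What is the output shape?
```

Input: (4, 48, 19, 19) -> Output: (4, 48, 19, 19)

Answer: (4, 48, 19, 19)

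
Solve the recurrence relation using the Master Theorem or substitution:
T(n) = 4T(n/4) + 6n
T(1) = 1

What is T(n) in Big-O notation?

By Master Theorem: a=4, b=4, f(n)=6n. Since log_4(4) = 1 and f(n) = Θ(n^1), Case 2 applies. T(n) = O(n log n).

Answer: O(n log n)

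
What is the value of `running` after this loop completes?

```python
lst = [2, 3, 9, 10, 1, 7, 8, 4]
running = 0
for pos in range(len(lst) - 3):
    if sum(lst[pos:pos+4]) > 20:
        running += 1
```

Count windows with sum > 20
`running` takes the values: 0 → 1 → 2 → 3 → 4

Answer: 4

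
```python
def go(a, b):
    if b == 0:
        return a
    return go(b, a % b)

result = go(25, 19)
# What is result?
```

go(25, 19) -> go(19, 6) -> go(6, 1) -> go(1, 0) -> 1

Answer: 1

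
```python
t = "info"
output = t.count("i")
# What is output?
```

Trace:
`t = "info"` → t = 'info'
`output = t.count("i")` → output = 1
So output = 1

Answer: 1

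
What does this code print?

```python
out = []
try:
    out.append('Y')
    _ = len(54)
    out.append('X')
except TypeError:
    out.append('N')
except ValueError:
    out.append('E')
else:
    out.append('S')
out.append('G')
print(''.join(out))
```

Execution trace: 'Y' (try body) → 'N' (except TypeError) → 'G' (after the try/except). Output: YNG

Answer: YNG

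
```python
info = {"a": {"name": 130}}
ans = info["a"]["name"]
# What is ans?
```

Trace:
`info = {"a": {"name": 130}}` → info = {'a': {'name': 130}}
`ans = info["a"]["name"]` → ans = 130
So ans = 130

Answer: 130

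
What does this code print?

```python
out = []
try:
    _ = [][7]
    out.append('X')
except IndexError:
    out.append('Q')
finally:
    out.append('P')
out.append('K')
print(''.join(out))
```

Execution trace: 'Q' (except IndexError) → 'P' (finally) → 'K' (after the try/except). Output: QPK

Answer: QPK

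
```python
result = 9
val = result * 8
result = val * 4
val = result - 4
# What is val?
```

Trace:
`result = 9` → result = 9
`val = result * 8` → val = 72
`result = val * 4` → result = 288
`val = result - 4` → val = 284
So val = 284

Answer: 284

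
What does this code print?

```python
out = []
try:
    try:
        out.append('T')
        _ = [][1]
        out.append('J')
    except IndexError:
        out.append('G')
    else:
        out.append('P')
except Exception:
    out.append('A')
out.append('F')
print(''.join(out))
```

Execution trace: 'T' (inner try body) → 'G' (inner except IndexError) → 'F' (after the try/except). Output: TGF

Answer: TGF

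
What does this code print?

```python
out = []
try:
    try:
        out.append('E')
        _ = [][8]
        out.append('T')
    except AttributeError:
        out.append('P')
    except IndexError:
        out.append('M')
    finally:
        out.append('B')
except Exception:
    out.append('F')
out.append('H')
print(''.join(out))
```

Execution trace: 'E' (inner try body) → 'M' (inner except IndexError) → 'B' (inner finally) → 'H' (after the try/except). Output: EMBH

Answer: EMBH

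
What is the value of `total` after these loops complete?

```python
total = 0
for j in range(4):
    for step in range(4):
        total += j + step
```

Sum of all j+step for j,step in 4x4
`total` takes the values: 0 → 1 → 3 → 6 → 7 → 9 → 12 → 16 → 18 → 21 → 25 → 30 → 33 → 37 → 42 → 48

Answer: 48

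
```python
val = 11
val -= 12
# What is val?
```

Trace:
`val = 11` → val = 11
`val -= 12` → val = -1
So val = -1

Answer: -1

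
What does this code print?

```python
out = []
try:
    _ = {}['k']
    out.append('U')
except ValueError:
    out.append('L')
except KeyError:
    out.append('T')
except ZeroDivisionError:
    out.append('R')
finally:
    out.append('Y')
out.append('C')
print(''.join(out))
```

Execution trace: 'T' (except KeyError) → 'Y' (finally) → 'C' (after the try/except). Output: TYC

Answer: TYC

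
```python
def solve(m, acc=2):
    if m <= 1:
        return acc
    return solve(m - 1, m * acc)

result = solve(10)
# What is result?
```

Accumulator trace (n, acc): (10, 2) -> (9, 20) -> (8, 180) -> (7, 1440) -> (6, 10080) -> (5, 60480) -> (4, 302400) -> (3, 1209600) -> (2, 3628800) -> (1, 7257600) -> return 7257600

Answer: 7257600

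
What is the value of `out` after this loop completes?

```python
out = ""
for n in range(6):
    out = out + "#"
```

Repeat '#' 6 times
`out` takes the values: "" → "#" → "##" → "###" → "####" → "#####" → "######"

Answer: "######"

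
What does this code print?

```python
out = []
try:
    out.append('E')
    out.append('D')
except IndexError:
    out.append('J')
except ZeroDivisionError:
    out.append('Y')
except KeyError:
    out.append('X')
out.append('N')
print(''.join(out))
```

Execution trace: 'E' (try body) → 'D' (try body, no exception) → 'N' (after the try/except). Output: EDN

Answer: EDN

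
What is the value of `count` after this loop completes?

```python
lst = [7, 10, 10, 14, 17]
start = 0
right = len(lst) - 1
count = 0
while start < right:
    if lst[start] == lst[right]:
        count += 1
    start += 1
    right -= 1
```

Count matching pairs from ends
`count` takes the values: 0

Answer: 0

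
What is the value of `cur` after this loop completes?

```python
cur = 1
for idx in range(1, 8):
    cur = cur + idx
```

Start at 1, add 1 through 7
`cur` takes the values: 1 → 2 → 4 → 7 → 11 → 16 → 22 → 29

Answer: 29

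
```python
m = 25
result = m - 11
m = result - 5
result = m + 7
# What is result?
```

Trace:
`m = 25` → m = 25
`result = m - 11` → result = 14
`m = result - 5` → m = 9
`result = m + 7` → result = 16
So result = 16

Answer: 16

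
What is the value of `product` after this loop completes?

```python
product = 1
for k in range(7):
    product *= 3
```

3^7 = 2187
`product` takes the values: 1 → 3 → 9 → 27 → 81 → 243 → 729 → 2187

Answer: 2187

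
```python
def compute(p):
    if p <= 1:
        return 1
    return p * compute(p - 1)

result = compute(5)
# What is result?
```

compute(5) = 5 * 4 * 3 * 2 * 1 = 120

Answer: 120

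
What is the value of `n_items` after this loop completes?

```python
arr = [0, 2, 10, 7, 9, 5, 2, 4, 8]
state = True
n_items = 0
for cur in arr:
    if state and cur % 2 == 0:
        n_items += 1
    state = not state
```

Count even values at even positions
`n_items` takes the values: 0 → 1 → 2 → 3 → 4

Answer: 4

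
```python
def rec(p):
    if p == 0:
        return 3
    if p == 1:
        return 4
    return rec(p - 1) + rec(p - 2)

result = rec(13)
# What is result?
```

Build up from base cases: rec(0)=3, rec(1)=4, rec(2)=7, rec(3)=11, rec(4)=18, rec(5)=29, rec(6)=47, ..., rec(13)=1364

Answer: 1364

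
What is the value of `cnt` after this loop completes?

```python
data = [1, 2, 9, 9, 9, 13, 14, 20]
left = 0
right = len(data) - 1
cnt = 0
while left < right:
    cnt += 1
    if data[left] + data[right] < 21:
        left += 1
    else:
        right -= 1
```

Steps to find pair summing to 21
`cnt` takes the values: 0 → 1 → 2 → 3 → 4 → 5 → 6 → 7

Answer: 7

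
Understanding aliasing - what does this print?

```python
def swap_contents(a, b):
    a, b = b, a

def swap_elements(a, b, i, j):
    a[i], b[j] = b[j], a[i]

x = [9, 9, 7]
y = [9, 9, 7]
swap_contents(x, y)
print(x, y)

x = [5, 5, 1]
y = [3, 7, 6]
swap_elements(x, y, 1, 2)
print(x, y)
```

Key concept: parameter rebinding vs mutation.
Step by step:
`x = [9, 9, 7]` → x = [9, 9, 7]
`y = [9, 9, 7]` → y = [9, 9, 7]
`swap_contents(x, y)` → no visible change to tracked variables
`print(x, y)` → prints [9, 9, 7] [9, 9, 7]
`x = [5, 5, 1]` → x = [5, 5, 1]
`y = [3, 7, 6]` → y = [3, 7, 6]
`swap_elements(x, y, 1, 2)` → x = [5, 6, 1]; y = [3, 7, 5]
`print(x, y)` → prints [5, 6, 1] [3, 7, 5]

Answer:
[9, 9, 7] [9, 9, 7]
[5, 6, 1] [3, 7, 5]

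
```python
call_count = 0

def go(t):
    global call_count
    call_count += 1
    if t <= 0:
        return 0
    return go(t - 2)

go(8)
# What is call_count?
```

Linear recursion stepping by 2: 5 calls from t=8 down to ≤0.

Answer: 5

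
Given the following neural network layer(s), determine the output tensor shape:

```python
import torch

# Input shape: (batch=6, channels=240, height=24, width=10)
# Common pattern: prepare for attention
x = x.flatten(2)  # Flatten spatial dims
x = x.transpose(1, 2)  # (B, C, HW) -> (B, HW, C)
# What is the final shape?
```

Input: (6, 240, 24, 10) -> after flatten(2): (6, 240, 240) -> Output: (6, 240, 240)

Answer: (6, 240, 240)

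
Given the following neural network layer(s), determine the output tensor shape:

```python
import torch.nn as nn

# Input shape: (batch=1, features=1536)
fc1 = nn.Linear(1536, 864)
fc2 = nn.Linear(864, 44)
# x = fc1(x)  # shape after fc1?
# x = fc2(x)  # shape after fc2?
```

Input: (1, 1536) -> after fc1: (1, 864) -> Output: (1, 44)

Answer: (1, 44)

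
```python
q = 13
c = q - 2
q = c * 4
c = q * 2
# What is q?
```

Trace:
`q = 13` → q = 13
`c = q - 2` → c = 11
`q = c * 4` → q = 44
`c = q * 2` → c = 88
So q = 44

Answer: 44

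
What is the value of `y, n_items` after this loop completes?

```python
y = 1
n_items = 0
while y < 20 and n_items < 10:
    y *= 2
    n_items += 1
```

Double until >= 20 or 10 iterations
`y, n_items` takes the values: (1, 0) → (2, 0) → (2, 1) → (4, 1) → (4, 2) → (8, 2) → (8, 3) → (16, 3) → (16, 4) → (32, 4) → (32, 5)

Answer: 32, 5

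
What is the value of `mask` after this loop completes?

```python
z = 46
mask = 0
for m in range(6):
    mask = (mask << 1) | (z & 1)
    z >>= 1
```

Reverse lowest 6 bits of 46
`mask` takes the values: 0 → 1 → 3 → 7 → 14 → 29

Answer: 29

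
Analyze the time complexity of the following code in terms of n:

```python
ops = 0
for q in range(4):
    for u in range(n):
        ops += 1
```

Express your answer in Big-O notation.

Each loop level contributes: 1 × n. Multiplying the contributions gives O(n).

Answer: O(n)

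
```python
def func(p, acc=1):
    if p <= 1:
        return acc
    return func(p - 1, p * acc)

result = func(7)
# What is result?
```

Accumulator trace (n, acc): (7, 1) -> (6, 7) -> (5, 42) -> (4, 210) -> (3, 840) -> (2, 2520) -> (1, 5040) -> return 5040

Answer: 5040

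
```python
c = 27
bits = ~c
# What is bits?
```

Trace:
`c = 27` → c = 27
`bits = ~c` → bits = -28
So bits = -28

Answer: -28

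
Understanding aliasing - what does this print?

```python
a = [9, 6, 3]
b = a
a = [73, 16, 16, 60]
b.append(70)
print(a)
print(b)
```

Key concept: rebinding vs mutation: a is rebound to a new list, b still points at the original.
Step by step:
`a = [9, 6, 3]` → a = [9, 6, 3]
`b = a` → b = [9, 6, 3] (same object as a)
`a = [73, 16, 16, 60]` → a = [73, 16, 16, 60]
`b.append(70)` → b = [9, 6, 3, 70]
`print(a)` → prints [73, 16, 16, 60]
`print(b)` → prints [9, 6, 3, 70]

Answer:
[73, 16, 16, 60]
[9, 6, 3, 70]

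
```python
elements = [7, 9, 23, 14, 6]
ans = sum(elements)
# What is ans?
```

Trace:
`elements = [7, 9, 23, 14, 6]` → elements = [7, 9, 23, 14, 6]
`ans = sum(elements)` → ans = 59
So ans = 59

Answer: 59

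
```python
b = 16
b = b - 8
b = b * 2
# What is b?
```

Trace:
`b = 16` → b = 16
`b = b - 8` → b = 8
`b = b * 2` → b = 16
So b = 16

Answer: 16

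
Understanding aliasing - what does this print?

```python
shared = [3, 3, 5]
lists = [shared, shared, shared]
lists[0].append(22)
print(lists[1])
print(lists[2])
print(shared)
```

Key concept: list of same reference.
Step by step:
`shared = [3, 3, 5]` → shared = [3, 3, 5]
`lists = [shared, shared, shared]` → lists = [[3, 3, 5], [3, 3, 5], [3, 3, 5]]
`lists[0].append(22)` → shared = [3, 3, 5, 22]; lists = [[3, 3, 5, 22], [3, 3, 5, 22], [3, 3, 5, 22]]
`print(lists[1])` → prints [3, 3, 5, 22]
`print(lists[2])` → prints [3, 3, 5, 22]
`print(shared)` → prints [3, 3, 5, 22]

Answer:
[3, 3, 5, 22]
[3, 3, 5, 22]
[3, 3, 5, 22]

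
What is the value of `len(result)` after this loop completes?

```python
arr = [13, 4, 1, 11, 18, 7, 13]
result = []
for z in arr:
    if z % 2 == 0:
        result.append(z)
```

Count even numbers in [13, 4, 1, 11, 18, 7, 13]
`result` takes the values: [] → [4] → [4, 18]
So `len(result)` = 2

Answer: 2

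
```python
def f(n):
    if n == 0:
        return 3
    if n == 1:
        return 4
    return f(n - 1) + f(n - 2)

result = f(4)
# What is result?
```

Build up from base cases: f(0)=3, f(1)=4, f(2)=7, f(3)=11, f(4)=18

Answer: 18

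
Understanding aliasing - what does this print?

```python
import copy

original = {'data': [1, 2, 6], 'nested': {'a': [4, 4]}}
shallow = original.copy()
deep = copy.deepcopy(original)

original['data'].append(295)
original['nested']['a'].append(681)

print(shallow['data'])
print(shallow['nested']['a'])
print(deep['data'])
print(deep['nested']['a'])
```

Key concept: comparing shallow vs deep copy.
Step by step:
`original = {'data': [1, 2, 6], 'nested': {'a': [4, 4]}}` → original = {'data': [1, 2, 6], 'nested': {'a': [4, 4]}}
`shallow = original.copy()` → shallow = {'data': [1, 2, 6], 'nested': {'a': [4, 4]}}
`deep = copy.deepcopy(original)` → deep = {'data': [1, 2, 6], 'nested': {'a': [4, 4]}}
`original['data'].append(295)` → original = {'data': [1, 2, 6, 295], 'nested': {'a': [4, 4]}}; shallow = {'data': [1, 2, 6, 295], 'nested': {'a': [4, 4]}}
`original['nested']['a'].append(681)` → original = {'data': [1, 2, 6, 295], 'nested': {'a': [4, 4, 681]}}; shallow = {'data': [1, 2, 6, 295], 'nested': {'a': [4, 4, 681]}}
`print(shallow['data'])` → prints [1, 2, 6, 295]
`print(shallow['nested']['a'])` → prints [4, 4, 681]
`print(deep['data'])` → prints [1, 2, 6]
`print(deep['nested']['a'])` → prints [4, 4]

Answer:
[1, 2, 6, 295]
[4, 4, 681]
[1, 2, 6]
[4, 4]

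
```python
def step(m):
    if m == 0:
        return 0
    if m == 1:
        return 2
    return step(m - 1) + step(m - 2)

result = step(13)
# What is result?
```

Build up from base cases: step(0)=0, step(1)=2, step(2)=2, step(3)=4, step(4)=6, step(5)=10, step(6)=16, ..., step(13)=466

Answer: 466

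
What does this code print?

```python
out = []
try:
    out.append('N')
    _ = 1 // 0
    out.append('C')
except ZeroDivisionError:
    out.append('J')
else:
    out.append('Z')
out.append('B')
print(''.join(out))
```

Execution trace: 'N' (try body) → 'J' (except ZeroDivisionError) → 'B' (after the try/except). Output: NJB

Answer: NJB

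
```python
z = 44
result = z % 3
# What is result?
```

Trace:
`z = 44` → z = 44
`result = z % 3` → result = 2
So result = 2

Answer: 2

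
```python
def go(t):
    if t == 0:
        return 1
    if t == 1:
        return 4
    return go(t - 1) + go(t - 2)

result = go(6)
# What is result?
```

Build up from base cases: go(0)=1, go(1)=4, go(2)=5, go(3)=9, go(4)=14, go(5)=23, go(6)=37

Answer: 37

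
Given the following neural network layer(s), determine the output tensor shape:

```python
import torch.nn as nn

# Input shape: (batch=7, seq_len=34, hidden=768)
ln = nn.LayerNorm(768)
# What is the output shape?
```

Input: (7, 34, 768) -> Output: (7, 34, 768)

Answer: (7, 34, 768)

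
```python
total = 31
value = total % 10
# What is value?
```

Trace:
`total = 31` → total = 31
`value = total % 10` → value = 1
So value = 1

Answer: 1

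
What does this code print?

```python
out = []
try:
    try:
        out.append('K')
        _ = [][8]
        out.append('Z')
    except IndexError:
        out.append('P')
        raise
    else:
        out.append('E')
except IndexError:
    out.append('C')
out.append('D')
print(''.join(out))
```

Execution trace: 'K' (inner try body) → 'P' (inner except IndexError) → 'C' (outer except IndexError) → 'D' (after the try/except). Output: KPCD

Answer: KPCD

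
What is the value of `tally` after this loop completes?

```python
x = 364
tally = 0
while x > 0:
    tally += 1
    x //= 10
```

Count digits by repeated division by 10
`tally` takes the values: 0 → 1 → 2 → 3

Answer: 3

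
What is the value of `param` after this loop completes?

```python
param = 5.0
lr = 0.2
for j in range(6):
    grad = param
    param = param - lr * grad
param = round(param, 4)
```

Gradient descent: w = 5.0 * (1 - 0.2)^6
`param` takes the values: 5.0 → 4.0 → 3.2 → 2.56 → 2.048 → 1.6384 → 1.31072 → 1.3107

Answer: 1.3107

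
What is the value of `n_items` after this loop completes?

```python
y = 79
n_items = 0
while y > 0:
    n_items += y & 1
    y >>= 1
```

Count set bits in 79 (binary: 0b1001111)
`n_items` takes the values: 0 → 1 → 2 → 3 → 4 → 5

Answer: 5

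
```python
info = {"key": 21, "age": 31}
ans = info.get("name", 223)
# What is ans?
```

Trace:
`info = {"key": 21, "age": 31}` → info = {'key': 21, 'age': 31}
`ans = info.get("name", 223)` → ans = 223
So ans = 223

Answer: 223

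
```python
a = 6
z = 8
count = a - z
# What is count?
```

Trace:
`a = 6` → a = 6
`z = 8` → z = 8
`count = a - z` → count = -2
So count = -2

Answer: -2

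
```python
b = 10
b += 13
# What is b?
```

Trace:
`b = 10` → b = 10
`b += 13` → b = 23
So b = 23

Answer: 23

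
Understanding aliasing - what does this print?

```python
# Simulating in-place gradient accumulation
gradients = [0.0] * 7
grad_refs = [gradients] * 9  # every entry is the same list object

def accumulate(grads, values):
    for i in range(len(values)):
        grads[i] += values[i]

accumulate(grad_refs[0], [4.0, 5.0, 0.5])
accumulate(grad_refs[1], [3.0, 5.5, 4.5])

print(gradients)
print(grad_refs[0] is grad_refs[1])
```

Key concept: gradient accumulation aliasing.
Step by step:
`gradients = [0.0] * 7` → gradients = [0.0, 0.0, 0.0, 0.0, 0.0, 0.0, 0.0]
`grad_refs = [gradients] * 9` → grad_refs = [[0.0, 0.0, 0.0, 0.0, 0.0, 0.0, 0.0], [0.0, 0.0, 0.0, 0.0, 0.0, 0.0, 0.0], [0.0, 0.0, 0.0, 0.0, 0.0, 0.0, 0.0], [0.0, 0.0, 0.0, 0.0, 0.0, 0.0, 0.0], [0.0, 0.0, 0.0, 0.0, 0.0, 0.0, 0.0], [0.0, 0.0, 0.0, 0.0, 0.0, 0.0, 0.0], [0.0, 0.0, 0.0, 0.0, 0.0, 0.0, 0.0], [0.0, 0.0, 0.0, 0.0, 0.0, 0.0, 0.0], [0.0, 0.0, 0.0, 0.0, 0.0, 0.0, 0.0]]
`accumulate(grad_refs[0], [4.0, 5.0, 0.5])` → gradients = [4.0, 5.0, 0.5, 0.0, 0.0, 0.0, 0.0]; grad_refs = [[4.0, 5.0, 0.5, 0.0, 0.0, 0.0, 0.0], [4.0, 5.0, 0.5, 0.0, 0.0, 0.0, 0.0], [4.0, 5.0, 0.5, 0.0, 0.0, 0.0, 0.0], [4.0, 5.0, 0.5, 0.0, 0.0, 0.0, 0.0], [4.0, 5.0, 0.5, 0.0, 0.0, 0.0, 0.0], [4.0, 5.0, 0.5, 0.0, 0.0, 0.0, 0.0], [4.0, 5.0, 0.5, 0.0, 0.0, 0.0, 0.0], [4.0, 5.0, 0.5, 0.0, 0.0, 0.0, 0.0], [4.0, 5.0, 0.5, 0.0, 0.0, 0.0, 0.0]]
`accumulate(grad_refs[1], [3.0, 5.5, 4.5])` → gradients = [7.0, 10.5, 5.0, 0.0, 0.0, 0.0, 0.0]; grad_refs = [[7.0, 10.5, 5.0, 0.0, 0.0, 0.0, 0.0], [7.0, 10.5, 5.0, 0.0, 0.0, 0.0, 0.0], [7.0, 10.5, 5.0, 0.0, 0.0, 0.0, 0.0], [7.0, 10.5, 5.0, 0.0, 0.0, 0.0, 0.0], [7.0, 10.5, 5.0, 0.0, 0.0, 0.0, 0.0], [7.0, 10.5, 5.0, 0.0, 0.0, 0.0, 0.0], [7.0, 10.5, 5.0, 0.0, 0.0, 0.0, 0.0], [7.0, 10.5, 5.0, 0.0, 0.0, 0.0, 0.0], [7.0, 10.5, 5.0, 0.0, 0.0, 0.0, 0.0]]
`print(gradients)` → prints [7.0, 10.5, 5.0, 0.0, 0.0, 0.0, 0.0]
`print(grad_refs[0] is grad_refs[1])` → prints True

Answer:
[7.0, 10.5, 5.0, 0.0, 0.0, 0.0, 0.0]
True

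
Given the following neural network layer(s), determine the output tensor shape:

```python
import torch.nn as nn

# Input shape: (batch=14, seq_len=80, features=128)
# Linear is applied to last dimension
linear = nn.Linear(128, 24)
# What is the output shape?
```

Input: (14, 80, 128) -> Output: (14, 80, 24)

Answer: (14, 80, 24)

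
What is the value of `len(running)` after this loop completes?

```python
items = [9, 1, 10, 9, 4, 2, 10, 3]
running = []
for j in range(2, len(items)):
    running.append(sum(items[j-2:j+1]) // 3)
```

Number of 3-element averages
`running` takes the values: [] → [6] → [6, 6] → [6, 6, 7] → [6, 6, 7, 5] → [6, 6, 7, 5, 5] → [6, 6, 7, 5, 5, 5]
So `len(running)` = 6

Answer: 6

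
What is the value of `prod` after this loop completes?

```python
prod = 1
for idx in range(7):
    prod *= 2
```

2^7 = 128
`prod` takes the values: 1 → 2 → 4 → 8 → 16 → 32 → 64 → 128

Answer: 128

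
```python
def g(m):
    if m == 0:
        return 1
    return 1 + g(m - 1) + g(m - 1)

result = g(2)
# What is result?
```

g(m) = 1 + 2·g(m-1), g(0)=1. Closed form: (1+1)·2^2 - 1 = 7.

Answer: 7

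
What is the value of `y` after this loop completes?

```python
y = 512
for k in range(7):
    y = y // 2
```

Halve 7 times: 512 // 2^7 = 4
`y` takes the values: 512 → 256 → 128 → 64 → 32 → 16 → 8 → 4

Answer: 4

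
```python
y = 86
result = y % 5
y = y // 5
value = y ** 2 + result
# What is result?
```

Trace:
`y = 86` → y = 86
`result = y % 5` → result = 1
`y = y // 5` → y = 17
`value = y ** 2 + result` → value = 290
So result = 1

Answer: 1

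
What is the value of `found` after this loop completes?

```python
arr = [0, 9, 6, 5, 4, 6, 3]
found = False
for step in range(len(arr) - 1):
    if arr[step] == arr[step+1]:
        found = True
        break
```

Check consecutive duplicates in [0, 9, 6, 5, 4, 6, 3]
`found` takes the values: False

Answer: False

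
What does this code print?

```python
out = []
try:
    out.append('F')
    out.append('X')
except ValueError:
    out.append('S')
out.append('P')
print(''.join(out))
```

Execution trace: 'F' (try body) → 'X' (try body, no exception) → 'P' (after the try/except). Output: FXP

Answer: FXP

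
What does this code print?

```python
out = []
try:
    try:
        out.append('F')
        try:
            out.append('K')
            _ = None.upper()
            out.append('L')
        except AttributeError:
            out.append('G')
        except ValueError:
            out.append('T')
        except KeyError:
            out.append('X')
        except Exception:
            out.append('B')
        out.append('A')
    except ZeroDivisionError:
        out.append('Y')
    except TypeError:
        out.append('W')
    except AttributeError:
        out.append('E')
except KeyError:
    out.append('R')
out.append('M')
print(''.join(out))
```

Execution trace: 'F' (try body) → 'K' (inner try body) → 'G' (inner except AttributeError) → 'A' (try body, no exception) → 'M' (after the try/except). Output: FKGAM

Answer: FKGAM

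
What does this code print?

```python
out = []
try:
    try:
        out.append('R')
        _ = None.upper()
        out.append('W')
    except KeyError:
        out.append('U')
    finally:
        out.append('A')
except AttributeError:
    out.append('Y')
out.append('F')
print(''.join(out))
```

Execution trace: 'R' (try body) → 'A' (finally) → 'Y' (outer except AttributeError) → 'F' (after the try/except). Output: RAYF

Answer: RAYF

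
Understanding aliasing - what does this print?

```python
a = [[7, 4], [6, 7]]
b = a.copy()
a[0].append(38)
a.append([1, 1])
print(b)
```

Key concept: shallow copy with nested lists.
Step by step:
`a = [[7, 4], [6, 7]]` → a = [[7, 4], [6, 7]]
`b = a.copy()` → b = [[7, 4], [6, 7]]
`a[0].append(38)` → a = [[7, 4, 38], [6, 7]]; b = [[7, 4, 38], [6, 7]]
`a.append([1, 1])` → a = [[7, 4, 38], [6, 7], [1, 1]]
`print(b)` → prints [[7, 4, 38], [6, 7]]

Answer: [[7, 4, 38], [6, 7]]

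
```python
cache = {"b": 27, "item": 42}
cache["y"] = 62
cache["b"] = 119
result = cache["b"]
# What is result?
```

Trace:
`cache = {"b": 27, "item": 42}` → cache = {'b': 27, 'item': 42}
`cache["y"] = 62` → cache = {'b': 27, 'item': 42, 'y': 62}
`cache["b"] = 119` → cache = {'b': 119, 'item': 42, 'y': 62}
`result = cache["b"]` → result = 119
So result = 119

Answer: 119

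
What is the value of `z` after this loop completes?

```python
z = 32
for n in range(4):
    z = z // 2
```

Halve 4 times: 32 // 2^4 = 2
`z` takes the values: 32 → 16 → 8 → 4 → 2

Answer: 2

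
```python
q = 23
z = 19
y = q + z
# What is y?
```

Trace:
`q = 23` → q = 23
`z = 19` → z = 19
`y = q + z` → y = 42
So y = 42

Answer: 42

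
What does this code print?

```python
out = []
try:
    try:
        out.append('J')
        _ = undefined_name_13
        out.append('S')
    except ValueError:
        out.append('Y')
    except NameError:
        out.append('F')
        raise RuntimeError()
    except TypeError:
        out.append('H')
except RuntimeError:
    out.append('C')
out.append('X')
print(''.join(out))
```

Execution trace: 'J' (inner try body) → 'F' (inner except NameError) → 'C' (outer except RuntimeError) → 'X' (after the try/except). Output: JFCX

Answer: JFCX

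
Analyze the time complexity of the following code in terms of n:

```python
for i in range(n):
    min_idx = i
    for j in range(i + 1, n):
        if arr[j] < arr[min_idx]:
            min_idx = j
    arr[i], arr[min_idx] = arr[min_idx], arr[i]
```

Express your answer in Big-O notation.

This is Selection sort. Time complexity: O(n²).

Answer: O(n²)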